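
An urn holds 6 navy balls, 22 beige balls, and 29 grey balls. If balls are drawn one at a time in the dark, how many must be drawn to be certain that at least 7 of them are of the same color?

19

The worst case takes 6 balls of each color without reaching 7 of any: 3 × 6 = 18.
The next ball must bring some color to 7, so 18 + 1 = 19.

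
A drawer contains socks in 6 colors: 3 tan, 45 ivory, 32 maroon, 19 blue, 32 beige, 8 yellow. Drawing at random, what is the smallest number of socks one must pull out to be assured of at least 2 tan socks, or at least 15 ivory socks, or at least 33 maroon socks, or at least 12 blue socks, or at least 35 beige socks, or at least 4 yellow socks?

Each of the 6 colors has its own threshold; avoid all of them simultaneously.
The worst case stops just short of every target: 1 tan, 14 ivory, 32 maroon, 11 blue, all 32 beige, 3 yellow — 1 + 14 + 32 + 11 + 32 + 3 = 93 socks.
One more sock must push some color to its target, so 93 + 1 = 94.

94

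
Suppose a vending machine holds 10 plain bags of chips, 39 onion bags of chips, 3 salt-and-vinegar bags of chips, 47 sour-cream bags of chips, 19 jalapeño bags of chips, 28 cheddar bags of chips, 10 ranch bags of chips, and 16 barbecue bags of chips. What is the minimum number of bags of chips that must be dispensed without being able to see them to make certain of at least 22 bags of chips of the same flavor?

122

In the worst case we take at most 21 of each flavor, but all 10 plain, all 3 salt-and-vinegar, all 19 jalapeño, all 10 ranch, and all 16 barbecue (fewer than 21), giving 10 + 21 + 3 + 21 + 19 + 21 + 10 + 16 = 121.
One more bag of chips then forces some flavor to 22, so 121 + 1 = 122.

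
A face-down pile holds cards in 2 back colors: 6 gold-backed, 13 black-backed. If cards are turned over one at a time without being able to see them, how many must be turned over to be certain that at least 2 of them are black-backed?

The worst case draws every non-black-backed card first: 6.
The next 2 draws are then forced to be black-backed, giving 6 + 2 = 8.

8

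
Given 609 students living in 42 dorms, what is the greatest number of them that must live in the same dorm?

If each of the 42 dorms held at most 14, the total would be at most 42 × 14 = 588 < 609, a contradiction.
So at least one holds ⌈609/42⌉ = 15.

15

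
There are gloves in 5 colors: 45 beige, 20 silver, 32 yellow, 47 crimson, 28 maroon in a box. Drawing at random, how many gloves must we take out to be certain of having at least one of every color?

153

The hardest color to obtain is silver: we could draw every other glove first — 172 − 20 = 152 gloves — without a single silver one.
The next draw must be silver, so 152 + 1 = 153.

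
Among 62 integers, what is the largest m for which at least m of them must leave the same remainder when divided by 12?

If each of the 12 residue classes modulo 12 held at most 5, the total would be at most 12 × 5 = 60 < 62, a contradiction.
So at least one holds ⌈62/12⌉ = 6.

6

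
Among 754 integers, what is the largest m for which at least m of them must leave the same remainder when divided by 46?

If each of the 46 residue classes modulo 46 held at most 16, the total would be at most 46 × 16 = 736 < 754, a contradiction.
So at least one holds ⌈754/46⌉ = 17.

17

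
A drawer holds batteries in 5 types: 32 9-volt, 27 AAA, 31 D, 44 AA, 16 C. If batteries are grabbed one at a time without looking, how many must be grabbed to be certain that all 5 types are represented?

135

The hardest type to obtain is C: we could draw every other battery first — 150 − 16 = 134 batteries — without a single C one.
The next draw must be C, so 134 + 1 = 135.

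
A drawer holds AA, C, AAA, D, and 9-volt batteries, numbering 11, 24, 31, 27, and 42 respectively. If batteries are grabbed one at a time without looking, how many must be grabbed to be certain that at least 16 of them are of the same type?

Treat the 5 types as pigeonholes.
In the worst case we take at most 15 of each type, but all 11 AA (fewer than 15), giving 11 + 15 + 15 + 15 + 15 = 71.
One more battery then forces some type to 16, so 71 + 1 = 72.

72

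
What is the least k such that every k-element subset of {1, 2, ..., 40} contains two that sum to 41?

Partition {1, …, 40} into 20 pairs: {1,40}, {2,39}, …, {20,21}.
Choosing 20 integers — say the integers 1 through 20 — takes one from each pair and avoids the property.
Choosing 21 forces two into the same pair by pigeonhole, and those sum to 41. So 21.

21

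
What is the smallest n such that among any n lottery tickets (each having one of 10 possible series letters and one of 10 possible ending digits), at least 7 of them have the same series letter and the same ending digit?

601

There are 10 × 10 = 100 (series letter, ending digit) combinations acting as pigeonholes.
With 100 × 6 = 600 lottery tickets we could place exactly 6 in each, with no (series letter, ending digit) pair reaching 7.
One more forces some (series letter, ending digit) pair to hold 7, so 600 + 1 = 601.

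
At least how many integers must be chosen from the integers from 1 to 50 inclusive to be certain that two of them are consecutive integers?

Partition {1, …, 50} into 25 pairs: {1,2}, {3,4}, …, {49,50}.
Choosing 25 integers — say the 25 even numbers 2, 4, …, 50 — takes one from each pair and avoids the property.
Choosing 26 forces two into the same pair by pigeonhole, and those are consecutive. So 26.

26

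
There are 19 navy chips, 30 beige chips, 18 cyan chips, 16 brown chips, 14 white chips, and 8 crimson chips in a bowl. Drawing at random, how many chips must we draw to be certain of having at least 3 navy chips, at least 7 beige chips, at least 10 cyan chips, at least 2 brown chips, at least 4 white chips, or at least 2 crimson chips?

23

Each of the 6 colors has its own threshold; avoid all of them simultaneously.
The worst case stops just short of every target: 2 navy, 6 beige, 9 cyan, 1 brown, 3 white, 1 crimson — 2 + 6 + 9 + 1 + 3 + 1 = 22 chips.
One more chip must push some color to its target, so 22 + 1 = 23.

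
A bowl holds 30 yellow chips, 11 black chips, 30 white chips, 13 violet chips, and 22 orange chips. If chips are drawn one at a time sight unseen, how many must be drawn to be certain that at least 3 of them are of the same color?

11

The worst case takes 2 chips of each color without reaching 3 of any: 5 × 2 = 10.
The next chip must bring some color to 3, so 10 + 1 = 11.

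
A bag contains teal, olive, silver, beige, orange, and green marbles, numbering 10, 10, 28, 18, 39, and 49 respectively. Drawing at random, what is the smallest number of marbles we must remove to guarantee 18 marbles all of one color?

In the worst case we take at most 17 of each color, but all 10 teal and all 10 olive (fewer than 17), giving 10 + 10 + 17 + 17 + 17 + 17 = 88.
One more marble then forces some color to 18, so 88 + 1 = 89.

89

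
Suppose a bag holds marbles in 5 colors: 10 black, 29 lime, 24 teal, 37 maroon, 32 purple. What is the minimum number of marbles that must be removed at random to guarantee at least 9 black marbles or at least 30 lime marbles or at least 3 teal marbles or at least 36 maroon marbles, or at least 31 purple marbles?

Each of the 5 colors has its own threshold; avoid all of them simultaneously.
The worst case stops just short of every target: 8 black, 29 lime, 2 teal, 35 maroon, 30 purple — 8 + 29 + 2 + 35 + 30 = 104 marbles.
One more marble must push some color to its target, so 104 + 1 = 105.

105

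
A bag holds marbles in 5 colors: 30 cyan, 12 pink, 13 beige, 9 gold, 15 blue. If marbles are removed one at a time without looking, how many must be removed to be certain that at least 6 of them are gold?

76

To avoid gold marbles as long as possible, exhaust the other 4 colors first.
The worst case draws every non-gold marble first: 30 + 12 + 13 + 15 = 70.
The next 6 draws are then forced to be gold, giving 70 + 6 = 76.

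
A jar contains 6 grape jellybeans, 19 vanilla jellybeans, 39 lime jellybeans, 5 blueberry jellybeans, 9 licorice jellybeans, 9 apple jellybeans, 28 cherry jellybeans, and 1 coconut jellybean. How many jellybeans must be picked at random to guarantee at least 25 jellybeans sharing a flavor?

98

Treat the 8 flavors as pigeonholes.
In the worst case we take at most 24 of each flavor, but all 6 grape, all 19 vanilla, all 5 blueberry, all 9 licorice, all 9 apple, and all 1 coconut (fewer than 24), giving 6 + 19 + 24 + 5 + 9 + 9 + 24 + 1 = 97.
One more jellybean then forces some flavor to 25, so 97 + 1 = 98.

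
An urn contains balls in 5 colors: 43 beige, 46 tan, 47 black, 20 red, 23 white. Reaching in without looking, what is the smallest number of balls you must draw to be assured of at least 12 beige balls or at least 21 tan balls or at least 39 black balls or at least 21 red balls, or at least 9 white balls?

The worst case stops just short of every target: 11 beige, 20 tan, 38 black, 20 red, 8 white — 11 + 20 + 38 + 20 + 8 = 97 balls.
One more ball must push some color to its target, so 97 + 1 = 98.

98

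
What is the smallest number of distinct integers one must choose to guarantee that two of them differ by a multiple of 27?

Two integers differ by a multiple of 27 exactly when they share a remainder mod 27.
There are 27 residue classes mod 27, so 27 integers can all lie in distinct classes.
One more integer must repeat a residue, giving a difference divisible by 27. So n = 27 + 1 = 28.

28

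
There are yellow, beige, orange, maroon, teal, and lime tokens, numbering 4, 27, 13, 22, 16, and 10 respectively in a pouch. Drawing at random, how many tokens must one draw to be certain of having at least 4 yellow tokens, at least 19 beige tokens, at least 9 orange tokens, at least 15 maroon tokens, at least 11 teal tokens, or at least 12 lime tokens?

64

Each of the 6 colors has its own threshold; avoid all of them simultaneously.
The worst case stops just short of every target: 3 yellow, 18 beige, 8 orange, 14 maroon, 10 teal, all 10 lime — 3 + 18 + 8 + 14 + 10 + 10 = 63 tokens.
One more token must push some color to its target, so 63 + 1 = 64.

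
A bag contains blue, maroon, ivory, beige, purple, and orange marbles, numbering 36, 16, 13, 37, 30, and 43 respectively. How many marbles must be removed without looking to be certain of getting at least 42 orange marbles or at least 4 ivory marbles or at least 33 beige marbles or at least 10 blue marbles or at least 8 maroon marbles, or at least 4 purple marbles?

The worst case stops just short of every target: 9 blue, 7 maroon, 3 ivory, 32 beige, 3 purple, 41 orange — 9 + 7 + 3 + 32 + 3 + 41 = 95 marbles.
One more marble must push some color to its target, so 95 + 1 = 96.

96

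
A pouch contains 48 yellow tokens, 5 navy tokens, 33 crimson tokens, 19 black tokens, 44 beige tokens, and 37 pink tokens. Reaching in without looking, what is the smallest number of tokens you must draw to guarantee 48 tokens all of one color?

186

Treat the 6 colors as pigeonholes.
In the worst case we take at most 47 of each color, but all 5 navy, all 33 crimson, all 19 black, all 44 beige, and all 37 pink (fewer than 47), giving 47 + 5 + 33 + 19 + 44 + 37 = 185.
One more token then forces some color to 48, so 185 + 1 = 186.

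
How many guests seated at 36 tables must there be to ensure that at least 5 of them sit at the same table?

There are 36 tables acting as pigeonholes.
With 36 × 4 = 144 guests we could place exactly 4 in each, with no class reaching 5.
One more forces some class to hold 5, so 144 + 1 = 145.

145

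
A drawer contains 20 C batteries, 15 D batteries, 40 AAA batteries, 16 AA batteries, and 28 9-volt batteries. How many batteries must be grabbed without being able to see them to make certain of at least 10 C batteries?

109

The worst case draws every non-C battery first: 15 + 40 + 16 + 28 = 99.
The next 10 draws are then forced to be C, giving 99 + 10 = 109.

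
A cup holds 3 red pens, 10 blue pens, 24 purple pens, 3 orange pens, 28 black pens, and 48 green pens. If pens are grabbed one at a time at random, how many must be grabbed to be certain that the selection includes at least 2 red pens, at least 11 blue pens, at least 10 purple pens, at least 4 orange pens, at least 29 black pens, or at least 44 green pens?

The worst case stops just short of every target: 1 red, 10 blue, 9 purple, 3 orange, 28 black, 43 green — 1 + 10 + 9 + 3 + 28 + 43 = 94 pens.
One more pen must push some ink color to its target, so 94 + 1 = 95.

95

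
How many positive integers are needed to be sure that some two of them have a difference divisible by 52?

Two integers differ by a multiple of 52 exactly when they share a remainder mod 52.
There are 52 residue classes mod 52, so 52 integers can all lie in distinct classes.
One more integer must repeat a residue, giving a difference divisible by 52. So n = 52 + 1 = 53.

53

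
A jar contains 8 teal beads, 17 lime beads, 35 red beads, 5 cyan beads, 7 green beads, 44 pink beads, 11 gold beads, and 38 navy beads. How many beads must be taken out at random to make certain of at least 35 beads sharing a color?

Treat the 8 colors as pigeonholes.
In the worst case we take at most 34 of each color, but all 8 teal, all 17 lime, all 5 cyan, all 7 green, and all 11 gold (fewer than 34), giving 8 + 17 + 34 + 5 + 7 + 34 + 11 + 34 = 150.
One more bead then forces some color to 35, so 150 + 1 = 151.

151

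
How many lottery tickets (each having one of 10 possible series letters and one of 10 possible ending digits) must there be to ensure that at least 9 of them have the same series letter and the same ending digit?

There are 10 × 10 = 100 (series letter, ending digit) combinations acting as pigeonholes.
With 100 × 8 = 800 lottery tickets we could place exactly 8 in each, with no (series letter, ending digit) pair reaching 9.
One more forces some (series letter, ending digit) pair to hold 9, so 800 + 1 = 801.

801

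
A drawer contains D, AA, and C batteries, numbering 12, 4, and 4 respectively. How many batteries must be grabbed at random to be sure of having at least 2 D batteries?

The worst case draws every non-D battery first: 4 + 4 = 8.
The next 2 draws are then forced to be D, giving 8 + 2 = 10.

10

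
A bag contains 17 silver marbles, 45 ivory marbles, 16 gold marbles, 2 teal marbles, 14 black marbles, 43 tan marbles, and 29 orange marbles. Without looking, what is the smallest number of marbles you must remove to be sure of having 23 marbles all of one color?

Treat the 7 colors as pigeonholes.
In the worst case we take at most 22 of each color, but all 17 silver, all 16 gold, all 2 teal, and all 14 black (fewer than 22), giving 17 + 22 + 16 + 2 + 14 + 22 + 22 = 115.
One more marble then forces some color to 23, so 115 + 1 = 116.

116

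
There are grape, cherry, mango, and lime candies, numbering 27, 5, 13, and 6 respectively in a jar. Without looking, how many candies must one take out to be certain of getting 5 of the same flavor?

17

Treat the 4 flavors as pigeonholes.
The worst case takes 4 candies of each flavor without reaching 5 of any: 4 × 4 = 16.
The next candy must bring some flavor to 5, so 16 + 1 = 17.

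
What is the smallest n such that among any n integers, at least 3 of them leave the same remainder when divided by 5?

11

There are 5 residue classes modulo 5 acting as pigeonholes.
With 5 × 2 = 10 integers we could place exactly 2 in each, with no class reaching 3.
One more forces some class to hold 3, so 10 + 1 = 11.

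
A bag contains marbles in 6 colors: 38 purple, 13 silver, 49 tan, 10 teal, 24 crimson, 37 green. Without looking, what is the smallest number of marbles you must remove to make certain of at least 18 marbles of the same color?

92

In the worst case we take at most 17 of each color, but all 13 silver and all 10 teal (fewer than 17), giving 17 + 13 + 17 + 10 + 17 + 17 = 91.
One more marble then forces some color to 18, so 91 + 1 = 92.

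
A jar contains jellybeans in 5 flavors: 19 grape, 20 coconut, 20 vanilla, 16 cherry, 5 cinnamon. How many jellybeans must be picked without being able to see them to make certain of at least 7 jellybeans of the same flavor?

30

Treat the 5 flavors as pigeonholes.
In the worst case we take at most 6 of each flavor, but all 5 cinnamon (fewer than 6), giving 6 + 6 + 6 + 6 + 5 = 29.
One more jellybean then forces some flavor to 7, so 29 + 1 = 30.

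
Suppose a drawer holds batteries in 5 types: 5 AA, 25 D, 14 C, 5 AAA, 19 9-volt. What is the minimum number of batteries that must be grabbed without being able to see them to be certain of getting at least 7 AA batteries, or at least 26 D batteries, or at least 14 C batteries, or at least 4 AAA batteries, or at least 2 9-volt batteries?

Each of the 5 types has its own threshold; avoid all of them simultaneously.
The worst case stops just short of every target: all 5 AA, 25 D, 13 C, 3 AAA, 1 9-volt — 5 + 25 + 13 + 3 + 1 = 47 batteries.
One more battery must push some type to its target, so 47 + 1 = 48.

48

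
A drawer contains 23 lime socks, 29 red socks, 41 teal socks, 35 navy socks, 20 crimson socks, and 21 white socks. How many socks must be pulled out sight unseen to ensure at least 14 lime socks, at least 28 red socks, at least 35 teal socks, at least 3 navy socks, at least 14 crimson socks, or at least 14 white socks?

Each of the 6 colors has its own threshold; avoid all of them simultaneously.
The worst case stops just short of every target: 13 lime, 27 red, 34 teal, 2 navy, 13 crimson, 13 white — 13 + 27 + 34 + 2 + 13 + 13 = 102 socks.
One more sock must push some color to its target, so 102 + 1 = 103.

103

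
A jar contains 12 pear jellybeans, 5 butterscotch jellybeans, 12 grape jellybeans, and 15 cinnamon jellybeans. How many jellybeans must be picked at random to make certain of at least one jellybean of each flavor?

40

The hardest flavor to obtain is butterscotch: we could draw every other jellybean first — 44 − 5 = 39 jellybeans — without a single butterscotch one.
The next draw must be butterscotch, so 39 + 1 = 40.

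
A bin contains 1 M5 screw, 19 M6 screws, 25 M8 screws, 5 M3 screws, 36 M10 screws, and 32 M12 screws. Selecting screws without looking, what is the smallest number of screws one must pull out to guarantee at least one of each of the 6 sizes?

The hardest size to obtain is M5: we could draw every other screw first — 118 − 1 = 117 screws — without a single M5 one.
The next draw must be M5, so 117 + 1 = 118.

118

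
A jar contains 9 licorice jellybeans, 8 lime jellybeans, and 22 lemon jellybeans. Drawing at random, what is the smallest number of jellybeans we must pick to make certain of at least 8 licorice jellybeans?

The worst case draws every non-licorice jellybean first: 8 + 22 = 30.
The next 8 draws are then forced to be licorice, giving 30 + 8 = 38.

38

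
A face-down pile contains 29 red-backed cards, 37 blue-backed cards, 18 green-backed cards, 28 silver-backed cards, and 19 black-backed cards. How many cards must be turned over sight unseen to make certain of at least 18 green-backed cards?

To avoid green-backed cards as long as possible, exhaust the other 4 back colors first.
The worst case draws every non-green-backed card first: 29 + 37 + 28 + 19 = 113.
The next 18 draws are then forced to be green-backed, giving 113 + 18 = 131.

131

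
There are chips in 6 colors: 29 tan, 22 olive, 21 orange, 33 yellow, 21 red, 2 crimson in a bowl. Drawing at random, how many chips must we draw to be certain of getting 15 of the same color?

73

In the worst case we take at most 14 of each color, but all 2 crimson (fewer than 14), giving 14 + 14 + 14 + 14 + 14 + 2 = 72.
One more chip then forces some color to 15, so 72 + 1 = 73.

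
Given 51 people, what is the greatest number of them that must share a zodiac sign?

There are 12 zodiac signs, which serve as the pigeonholes.
If each of the 12 zodiac signs held at most 4, the total would be at most 12 × 4 = 48 < 51, a contradiction.
So at least one holds ⌈51/12⌉ = 5.

5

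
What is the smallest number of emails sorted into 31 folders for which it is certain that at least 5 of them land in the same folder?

There are 31 folders acting as pigeonholes.
With 31 × 4 = 124 emails we could place exactly 4 in each, with no class reaching 5.
One more forces some class to hold 5, so 124 + 1 = 125.

125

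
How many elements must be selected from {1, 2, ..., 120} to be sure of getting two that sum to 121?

61

Partition {1, …, 120} into 60 pairs: {1,120}, {2,119}, …, {60,61}.
Choosing 60 integers — say the integers 1 through 60 — takes one from each pair and avoids the property.
Choosing 61 forces two into the same pair by pigeonhole, and those sum to 121. So 61.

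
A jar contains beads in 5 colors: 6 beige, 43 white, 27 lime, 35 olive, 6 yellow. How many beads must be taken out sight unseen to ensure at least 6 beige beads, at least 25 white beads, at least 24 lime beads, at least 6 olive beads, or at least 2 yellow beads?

Each of the 5 colors has its own threshold; avoid all of them simultaneously.
The worst case stops just short of every target: 5 beige, 24 white, 23 lime, 5 olive, 1 yellow — 5 + 24 + 23 + 5 + 1 = 58 beads.
One more bead must push some color to its target, so 58 + 1 = 59.

59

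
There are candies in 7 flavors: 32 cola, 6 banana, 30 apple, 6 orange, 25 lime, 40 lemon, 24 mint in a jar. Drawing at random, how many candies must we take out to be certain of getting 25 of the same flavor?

Treat the 7 flavors as pigeonholes.
In the worst case we take at most 24 of each flavor, but all 6 banana and all 6 orange (fewer than 24), giving 24 + 6 + 24 + 6 + 24 + 24 + 24 = 132.
One more candy then forces some flavor to 25, so 132 + 1 = 133.

133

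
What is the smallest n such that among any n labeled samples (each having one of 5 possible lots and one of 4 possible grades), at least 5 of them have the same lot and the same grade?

81

There are 5 × 4 = 20 (lot, grade) combinations acting as pigeonholes.
With 20 × 4 = 80 labeled samples we could place exactly 4 in each, with no (lot, grade) pair reaching 5.
One more forces some (lot, grade) pair to hold 5, so 80 + 1 = 81.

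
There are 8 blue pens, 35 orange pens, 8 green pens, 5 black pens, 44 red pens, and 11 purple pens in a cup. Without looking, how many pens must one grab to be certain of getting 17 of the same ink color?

65

In the worst case we take at most 16 of each ink color, but all 8 blue, all 8 green, all 5 black, and all 11 purple (fewer than 16), giving 8 + 16 + 8 + 5 + 16 + 11 = 64.
One more pen then forces some ink color to 17, so 64 + 1 = 65.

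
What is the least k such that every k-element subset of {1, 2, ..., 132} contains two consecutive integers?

Partition {1, …, 132} into 66 pairs: {1,2}, {3,4}, …, {131,132}.
Choosing 66 integers — say the 66 even numbers 2, 4, …, 132 — takes one from each pair and avoids the property.
Choosing 67 forces two into the same pair by pigeonhole, and those are consecutive. So 67.

67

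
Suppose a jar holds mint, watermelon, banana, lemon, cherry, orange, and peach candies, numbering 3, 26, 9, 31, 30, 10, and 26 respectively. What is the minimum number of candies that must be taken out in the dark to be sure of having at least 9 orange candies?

134

To avoid orange candies as long as possible, exhaust the other 6 flavors first.
The worst case draws every non-orange candy first: 3 + 26 + 9 + 31 + 30 + 26 = 125.
The next 9 draws are then forced to be orange, giving 125 + 9 = 134.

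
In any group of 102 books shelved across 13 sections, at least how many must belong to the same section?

8

The 102 books fall into 13 sections.
If each of the 13 sections held at most 7, the total would be at most 13 × 7 = 91 < 102, a contradiction.
So at least one holds ⌈102/13⌉ = 8.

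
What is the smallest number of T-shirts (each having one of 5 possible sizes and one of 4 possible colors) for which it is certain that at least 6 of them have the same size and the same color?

101

There are 5 × 4 = 20 (size, color) combinations acting as pigeonholes.
With 20 × 5 = 100 T-shirts we could place exactly 5 in each, with no (size, color) pair reaching 6.
One more forces some (size, color) pair to hold 6, so 100 + 1 = 101.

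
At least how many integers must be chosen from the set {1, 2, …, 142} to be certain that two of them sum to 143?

Partition {1, …, 142} into 71 pairs: {1,142}, {2,141}, …, {71,72}.
Choosing 71 integers — say the integers 1 through 71 — takes one from each pair and avoids the property.
Choosing 72 forces two into the same pair by pigeonhole, and those sum to 143. So 72.

72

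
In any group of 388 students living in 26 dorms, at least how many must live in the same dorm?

15

The 388 students fall into 26 dorms.
If each of the 26 dorms held at most 14, the total would be at most 26 × 14 = 364 < 388, a contradiction.
So at least one holds ⌈388/26⌉ = 15.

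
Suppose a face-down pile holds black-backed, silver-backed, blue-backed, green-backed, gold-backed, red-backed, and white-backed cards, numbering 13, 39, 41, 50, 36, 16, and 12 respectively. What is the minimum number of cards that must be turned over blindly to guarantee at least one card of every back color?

196

The hardest back color to obtain is white-backed: we could draw every other card first — 207 − 12 = 195 cards — without a single white-backed one.
The next draw must be white-backed, so 195 + 1 = 196.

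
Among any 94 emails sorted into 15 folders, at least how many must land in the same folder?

7

The 94 emails fall into 15 folders.
If each of the 15 folders held at most 6, the total would be at most 15 × 6 = 90 < 94, a contradiction.
So at least one holds ⌈94/15⌉ = 7.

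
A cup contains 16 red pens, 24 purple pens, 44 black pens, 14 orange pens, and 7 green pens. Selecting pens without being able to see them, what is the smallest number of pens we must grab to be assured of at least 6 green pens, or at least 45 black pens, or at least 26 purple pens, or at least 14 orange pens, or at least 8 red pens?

94

The worst case stops just short of every target: 7 red, all 24 purple, 44 black, 13 orange, 5 green — 7 + 24 + 44 + 13 + 5 = 93 pens.
One more pen must push some ink color to its target, so 93 + 1 = 94.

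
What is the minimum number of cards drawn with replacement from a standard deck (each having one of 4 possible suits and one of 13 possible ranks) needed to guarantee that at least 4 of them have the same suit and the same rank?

There are 4 × 13 = 52 (suit, rank) combinations acting as pigeonholes.
With 52 × 3 = 156 cards drawn with replacement from a standard deck we could place exactly 3 in each, with no (suit, rank) pair reaching 4.
One more forces some (suit, rank) pair to hold 4, so 156 + 1 = 157.

157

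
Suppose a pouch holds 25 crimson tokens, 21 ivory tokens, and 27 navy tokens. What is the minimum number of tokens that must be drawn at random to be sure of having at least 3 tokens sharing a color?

The worst case takes 2 tokens of each color without reaching 3 of any: 3 × 2 = 6.
The next token must bring some color to 3, so 6 + 1 = 7.

7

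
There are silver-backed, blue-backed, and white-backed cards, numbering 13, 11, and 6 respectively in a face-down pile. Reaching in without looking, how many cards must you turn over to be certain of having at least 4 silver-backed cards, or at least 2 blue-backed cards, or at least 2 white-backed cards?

6

The worst case stops just short of every target: 3 silver-backed, 1 blue-backed, 1 white-backed — 3 + 1 + 1 = 5 cards.
One more card must push some back color to its target, so 5 + 1 = 6.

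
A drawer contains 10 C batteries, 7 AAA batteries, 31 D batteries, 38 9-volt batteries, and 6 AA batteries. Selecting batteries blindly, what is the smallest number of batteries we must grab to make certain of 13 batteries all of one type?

In the worst case we take at most 12 of each type, but all 10 C, all 7 AAA, and all 6 AA (fewer than 12), giving 10 + 7 + 12 + 12 + 6 = 47.
One more battery then forces some type to 13, so 47 + 1 = 48.

48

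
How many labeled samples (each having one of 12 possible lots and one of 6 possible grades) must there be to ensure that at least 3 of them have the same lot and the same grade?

145

There are 12 × 6 = 72 (lot, grade) combinations acting as pigeonholes.
With 72 × 2 = 144 labeled samples we could place exactly 2 in each, with no (lot, grade) pair reaching 3.
One more forces some (lot, grade) pair to hold 3, so 144 + 1 = 145.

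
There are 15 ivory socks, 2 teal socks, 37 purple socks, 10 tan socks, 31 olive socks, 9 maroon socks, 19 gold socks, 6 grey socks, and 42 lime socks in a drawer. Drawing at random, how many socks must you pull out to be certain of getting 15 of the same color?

98

In the worst case we take at most 14 of each color, but all 2 teal, all 10 tan, all 9 maroon, and all 6 grey (fewer than 14), giving 14 + 2 + 14 + 10 + 14 + 9 + 14 + 6 + 14 = 97.
One more sock then forces some color to 15, so 97 + 1 = 98.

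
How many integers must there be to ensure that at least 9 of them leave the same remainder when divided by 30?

There are 30 residue classes modulo 30 acting as pigeonholes.
With 30 × 8 = 240 integers we could place exactly 8 in each, with no class reaching 9.
One more forces some class to hold 9, so 240 + 1 = 241.

241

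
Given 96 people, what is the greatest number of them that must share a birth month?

There are 12 months of the year, which serve as the pigeonholes.
If each of the 12 months of the year held at most 7, the total would be at most 12 × 7 = 84 < 96, a contradiction.
So at least one holds ⌈96/12⌉ = 8.

8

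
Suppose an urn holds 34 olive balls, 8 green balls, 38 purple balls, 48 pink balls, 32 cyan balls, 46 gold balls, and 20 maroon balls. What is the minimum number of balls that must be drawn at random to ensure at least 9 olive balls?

201

The worst case draws every non-olive ball first: 8 + 38 + 48 + 32 + 46 + 20 = 192.
The next 9 draws are then forced to be olive, giving 192 + 9 = 201.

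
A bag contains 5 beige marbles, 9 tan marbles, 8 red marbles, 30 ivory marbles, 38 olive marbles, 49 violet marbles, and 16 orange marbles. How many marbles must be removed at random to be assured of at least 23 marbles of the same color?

105

In the worst case we take at most 22 of each color, but all 5 beige, all 9 tan, all 8 red, and all 16 orange (fewer than 22), giving 5 + 9 + 8 + 22 + 22 + 22 + 16 = 104.
One more marble then forces some color to 23, so 104 + 1 = 105.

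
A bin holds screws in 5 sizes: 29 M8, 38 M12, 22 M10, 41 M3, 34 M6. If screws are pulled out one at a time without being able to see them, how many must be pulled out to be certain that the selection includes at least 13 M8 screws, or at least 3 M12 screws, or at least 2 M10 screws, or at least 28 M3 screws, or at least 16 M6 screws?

The worst case stops just short of every target: 12 M8, 2 M12, 1 M10, 27 M3, 15 M6 — 12 + 2 + 1 + 27 + 15 = 57 screws.
One more screw must push some size to its target, so 57 + 1 = 58.

58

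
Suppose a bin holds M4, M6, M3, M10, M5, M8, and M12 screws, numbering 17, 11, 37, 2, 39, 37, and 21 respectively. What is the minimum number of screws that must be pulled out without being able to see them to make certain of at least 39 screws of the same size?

In the worst case we take at most 38 of each size, but all 17 M4, all 11 M6, all 37 M3, all 2 M10, all 37 M8, and all 21 M12 (fewer than 38), giving 17 + 11 + 37 + 2 + 38 + 37 + 21 = 163.
One more screw then forces some size to 39, so 163 + 1 = 164.

164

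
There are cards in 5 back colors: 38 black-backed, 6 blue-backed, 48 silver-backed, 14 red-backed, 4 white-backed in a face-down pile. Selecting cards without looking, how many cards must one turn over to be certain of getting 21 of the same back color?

65

Treat the 5 back colors as pigeonholes.
In the worst case we take at most 20 of each back color, but all 6 blue-backed, all 14 red-backed, and all 4 white-backed (fewer than 20), giving 20 + 6 + 20 + 14 + 4 = 64.
One more card then forces some back color to 21, so 64 + 1 = 65.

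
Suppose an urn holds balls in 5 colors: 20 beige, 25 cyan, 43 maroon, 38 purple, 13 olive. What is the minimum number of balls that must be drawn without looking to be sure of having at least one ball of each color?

The hardest color to obtain is olive: we could draw every other ball first — 139 − 13 = 126 balls — without a single olive one.
The next draw must be olive, so 126 + 1 = 127.

127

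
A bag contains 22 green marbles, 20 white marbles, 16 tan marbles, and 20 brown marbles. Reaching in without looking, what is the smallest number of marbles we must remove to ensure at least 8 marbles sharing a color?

The worst case takes 7 marbles of each color without reaching 8 of any: 4 × 7 = 28.
The next marble must bring some color to 8, so 28 + 1 = 29.

29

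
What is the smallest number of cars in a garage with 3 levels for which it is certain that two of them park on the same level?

There are 3 levels acting as pigeonholes.
With 3 cars we could place one in each, avoiding any repeat.
One more forces some class to hold 2, so 3 + 1 = 4.

4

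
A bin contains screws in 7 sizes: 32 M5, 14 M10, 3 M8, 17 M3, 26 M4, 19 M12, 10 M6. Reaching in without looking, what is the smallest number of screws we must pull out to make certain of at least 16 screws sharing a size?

Treat the 7 sizes as pigeonholes.
In the worst case we take at most 15 of each size, but all 14 M10, all 3 M8, and all 10 M6 (fewer than 15), giving 15 + 14 + 3 + 15 + 15 + 15 + 10 = 87.
One more screw then forces some size to 16, so 87 + 1 = 88.

88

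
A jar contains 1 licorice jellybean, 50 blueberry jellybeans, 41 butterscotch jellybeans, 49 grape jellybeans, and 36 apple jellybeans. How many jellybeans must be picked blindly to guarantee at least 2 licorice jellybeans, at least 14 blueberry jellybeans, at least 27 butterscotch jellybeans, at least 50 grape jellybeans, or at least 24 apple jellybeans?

113

Each of the 5 flavors has its own threshold; avoid all of them simultaneously.
The worst case stops just short of every target: 1 licorice, 13 blueberry, 26 butterscotch, 49 grape, 23 apple — 1 + 13 + 26 + 49 + 23 = 112 jellybeans.
One more jellybean must push some flavor to its target, so 112 + 1 = 113.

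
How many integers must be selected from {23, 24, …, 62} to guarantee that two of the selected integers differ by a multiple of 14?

Use the pigeonhole principle on residue classes: group the integers by remainder mod 14; there are 14 residue classes, each nonempty in this range.
Choosing one from each class (14 integers) avoids any shared remainder.
One more choice must repeat a class, so two differ by a multiple of 14. Hence 14 + 1 = 15.

15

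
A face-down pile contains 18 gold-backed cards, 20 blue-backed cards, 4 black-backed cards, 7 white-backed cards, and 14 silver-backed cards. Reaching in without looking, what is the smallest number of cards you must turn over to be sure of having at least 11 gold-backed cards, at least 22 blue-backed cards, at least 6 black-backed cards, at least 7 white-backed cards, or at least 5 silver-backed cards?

45

Each of the 5 back colors has its own threshold; avoid all of them simultaneously.
The worst case stops just short of every target: 10 gold-backed, all 20 blue-backed, all 4 black-backed, 6 white-backed, 4 silver-backed — 10 + 20 + 4 + 6 + 4 = 44 cards.
One more card must push some back color to its target, so 44 + 1 = 45.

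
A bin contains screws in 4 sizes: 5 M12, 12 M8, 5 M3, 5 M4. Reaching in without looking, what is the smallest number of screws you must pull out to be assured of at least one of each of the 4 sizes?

23

The hardest size to obtain is M12: we could draw every other screw first — 27 − 5 = 22 screws — without a single M12 one.
The next draw must be M12, so 22 + 1 = 23.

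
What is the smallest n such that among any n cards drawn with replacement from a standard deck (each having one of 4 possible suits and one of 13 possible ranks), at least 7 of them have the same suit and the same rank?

313

There are 4 × 13 = 52 (suit, rank) combinations acting as pigeonholes.
With 52 × 6 = 312 cards drawn with replacement from a standard deck we could place exactly 6 in each, with no (suit, rank) pair reaching 7.
One more forces some (suit, rank) pair to hold 7, so 312 + 1 = 313.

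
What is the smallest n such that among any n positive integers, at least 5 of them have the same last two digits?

There are 100 possible two-digit endings acting as pigeonholes.
With 100 × 4 = 400 positive integers we could place exactly 4 in each, with no class reaching 5.
One more forces some class to hold 5, so 400 + 1 = 401.

401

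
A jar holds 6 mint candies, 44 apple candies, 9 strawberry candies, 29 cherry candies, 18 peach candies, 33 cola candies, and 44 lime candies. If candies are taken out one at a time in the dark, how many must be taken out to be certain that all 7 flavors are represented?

178

The hardest flavor to obtain is mint: we could draw every other candy first — 183 − 6 = 177 candies — without a single mint one.
The next draw must be mint, so 177 + 1 = 178.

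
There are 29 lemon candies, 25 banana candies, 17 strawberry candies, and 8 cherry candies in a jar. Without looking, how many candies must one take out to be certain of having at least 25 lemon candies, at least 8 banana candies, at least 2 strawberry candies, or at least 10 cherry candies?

The worst case stops just short of every target: 24 lemon, 7 banana, 1 strawberry, all 8 cherry — 24 + 7 + 1 + 8 = 40 candies.
One more candy must push some flavor to its target, so 40 + 1 = 41.

41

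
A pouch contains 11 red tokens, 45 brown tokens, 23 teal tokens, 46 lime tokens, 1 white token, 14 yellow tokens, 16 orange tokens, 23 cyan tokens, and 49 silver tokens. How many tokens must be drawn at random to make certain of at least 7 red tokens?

To avoid red tokens as long as possible, exhaust the other 8 colors first.
The worst case draws every non-red token first: 45 + 23 + 46 + 1 + 14 + 16 + 23 + 49 = 217.
The next 7 draws are then forced to be red, giving 217 + 7 = 224.

224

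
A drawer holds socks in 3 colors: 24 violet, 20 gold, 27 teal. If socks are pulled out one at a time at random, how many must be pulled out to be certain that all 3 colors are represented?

The hardest color to obtain is gold: we could draw every other sock first — 71 − 20 = 51 socks — without a single gold one.
The next draw must be gold, so 51 + 1 = 52.

52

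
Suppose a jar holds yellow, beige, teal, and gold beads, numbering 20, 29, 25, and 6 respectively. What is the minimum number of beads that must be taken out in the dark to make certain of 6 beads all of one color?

21

Treat the 4 colors as pigeonholes.
The worst case takes 5 beads of each color without reaching 6 of any: 4 × 5 = 20.
The next bead must bring some color to 6, so 20 + 1 = 21.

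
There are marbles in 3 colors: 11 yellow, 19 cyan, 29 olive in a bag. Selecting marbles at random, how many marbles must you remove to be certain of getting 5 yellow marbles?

53

To avoid yellow marbles as long as possible, exhaust the other 2 colors first.
The worst case draws every non-yellow marble first: 19 + 29 = 48.
The next 5 draws are then forced to be yellow, giving 48 + 5 = 53.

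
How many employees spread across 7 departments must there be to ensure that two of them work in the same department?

8

There are 7 departments acting as pigeonholes.
With 7 employees we could place one in each, avoiding any repeat.
One more forces some class to hold 2, so 7 + 1 = 8.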